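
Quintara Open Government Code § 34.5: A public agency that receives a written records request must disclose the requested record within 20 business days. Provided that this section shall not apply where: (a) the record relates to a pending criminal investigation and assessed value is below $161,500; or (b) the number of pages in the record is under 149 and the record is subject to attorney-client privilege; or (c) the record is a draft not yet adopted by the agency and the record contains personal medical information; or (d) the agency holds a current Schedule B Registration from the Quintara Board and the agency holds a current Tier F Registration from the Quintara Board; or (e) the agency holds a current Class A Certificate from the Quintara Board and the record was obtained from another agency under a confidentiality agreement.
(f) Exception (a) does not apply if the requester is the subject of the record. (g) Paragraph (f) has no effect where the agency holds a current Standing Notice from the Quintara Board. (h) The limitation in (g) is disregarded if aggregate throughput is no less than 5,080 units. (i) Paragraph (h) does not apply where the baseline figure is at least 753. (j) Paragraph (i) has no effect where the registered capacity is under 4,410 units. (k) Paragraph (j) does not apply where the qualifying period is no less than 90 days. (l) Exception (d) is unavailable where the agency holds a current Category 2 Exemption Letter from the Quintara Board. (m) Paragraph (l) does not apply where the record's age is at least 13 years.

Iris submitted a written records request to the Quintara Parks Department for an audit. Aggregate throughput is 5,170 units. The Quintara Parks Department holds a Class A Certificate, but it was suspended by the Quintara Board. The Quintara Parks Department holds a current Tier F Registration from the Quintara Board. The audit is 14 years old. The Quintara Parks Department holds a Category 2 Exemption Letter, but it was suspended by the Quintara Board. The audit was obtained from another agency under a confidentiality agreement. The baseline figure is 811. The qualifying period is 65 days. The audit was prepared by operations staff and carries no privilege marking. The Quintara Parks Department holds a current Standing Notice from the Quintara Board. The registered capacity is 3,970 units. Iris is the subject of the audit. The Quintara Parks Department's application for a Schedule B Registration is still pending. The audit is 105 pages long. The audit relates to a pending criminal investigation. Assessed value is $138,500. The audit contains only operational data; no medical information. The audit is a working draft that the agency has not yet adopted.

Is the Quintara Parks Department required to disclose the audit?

Yes — the Quintara Parks Department must disclose the audit.

Exception (a)'s conditions are all satisfied: the audit relates to a pending investigation; assessed value is $138,500, below the $161,500 limit. But applying paragraphs (f)–(k): (f) operates against (a): Iris is the subject of the audit. (g) operates (a current Standing Notice is held), but is itself disapplied by (h): (h) is triggered — aggregate throughput is 5,170 units, meeting the 5,080 units threshold. (i) is engaged (the baseline figure is 811, meeting the 753 threshold), but is itself disapplied by (j): (j) operates against (i): the registered capacity is 3,970 units, under the 4,410 units limit. (k) is inapplicable (the qualifying period is 65 days, short of 90 days), so (j) stands. Exception (a) does not apply.
Exception (b) does not apply: the audit carries no privilege marking.
Exception (c) fails — the audit contains only operational data.
Exception (d) fails — no current Schedule B Registration is held.
Exception (e) requires that the agency holds a current Class A Certificate from the Quintara Board; but there is no Class A Certificate in force, so (e) is unavailable.
No exception is made out. the Quintara Parks Department falls within the general rule.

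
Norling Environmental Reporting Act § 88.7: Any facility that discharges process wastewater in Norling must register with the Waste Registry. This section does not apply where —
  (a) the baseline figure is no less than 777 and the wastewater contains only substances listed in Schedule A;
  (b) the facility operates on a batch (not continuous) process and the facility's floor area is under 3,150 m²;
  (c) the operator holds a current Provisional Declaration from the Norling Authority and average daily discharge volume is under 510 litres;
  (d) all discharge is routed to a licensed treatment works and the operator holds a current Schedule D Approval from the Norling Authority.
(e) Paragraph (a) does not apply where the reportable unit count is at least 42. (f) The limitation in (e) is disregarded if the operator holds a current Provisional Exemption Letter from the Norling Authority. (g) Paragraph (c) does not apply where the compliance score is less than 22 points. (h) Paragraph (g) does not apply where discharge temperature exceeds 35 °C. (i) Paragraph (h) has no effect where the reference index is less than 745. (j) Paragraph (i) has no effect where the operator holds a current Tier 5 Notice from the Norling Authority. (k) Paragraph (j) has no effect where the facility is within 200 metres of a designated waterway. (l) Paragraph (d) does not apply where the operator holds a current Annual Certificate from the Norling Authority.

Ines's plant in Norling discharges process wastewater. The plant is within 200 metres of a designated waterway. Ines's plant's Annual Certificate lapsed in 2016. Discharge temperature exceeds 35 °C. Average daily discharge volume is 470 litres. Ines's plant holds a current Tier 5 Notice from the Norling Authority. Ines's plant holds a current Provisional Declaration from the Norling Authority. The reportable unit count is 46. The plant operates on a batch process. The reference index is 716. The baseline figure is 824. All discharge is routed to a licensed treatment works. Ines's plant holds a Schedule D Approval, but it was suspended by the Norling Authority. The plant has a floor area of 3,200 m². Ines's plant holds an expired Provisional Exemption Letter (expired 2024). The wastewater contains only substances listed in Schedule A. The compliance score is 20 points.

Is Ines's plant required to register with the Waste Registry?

Yes — Ines's plant must register with the Waste Registry.

Exception (a) is satisfied on its face — the baseline figure is 824, meeting the 777 threshold; the wastewater is Schedule-A-only. Turning to paragraphs (e)–(f): (e) operates against (a): the reportable unit count is 46, meeting the 42 threshold. (f), which would lift (e), is not triggered — the Provisional Exemption Letter is not current. Exception (a) does not apply.
Exception (b) requires that the facility's floor area is under 3,150 m²; but the facility's floor area is 3,200 m², not under 3,150 m², so (b) is unavailable.
All of (c)'s requirements are met (a current Provisional Declaration is held; average daily discharge volume is 470 litres, under the 510 litres limit). But applying paragraphs (g)–(k): (g) is engaged — the compliance score is 20 points, less than the 22 points limit. (h) would limit (g) — discharge temperature exceeds 35 °C — but (i) sets (h) aside: (i) operates against (h): the reference index is 716, less than the 745 limit. (j) is engaged (a current Tier 5 Notice is held), but is overridden by (k): (k) operates against (j): the plant is within 200 m of a designated waterway. So (c) is unavailable.
Exception (d) fails — there is no Schedule D Approval in force.
No exception is made out. Ines's plant falls within the general rule.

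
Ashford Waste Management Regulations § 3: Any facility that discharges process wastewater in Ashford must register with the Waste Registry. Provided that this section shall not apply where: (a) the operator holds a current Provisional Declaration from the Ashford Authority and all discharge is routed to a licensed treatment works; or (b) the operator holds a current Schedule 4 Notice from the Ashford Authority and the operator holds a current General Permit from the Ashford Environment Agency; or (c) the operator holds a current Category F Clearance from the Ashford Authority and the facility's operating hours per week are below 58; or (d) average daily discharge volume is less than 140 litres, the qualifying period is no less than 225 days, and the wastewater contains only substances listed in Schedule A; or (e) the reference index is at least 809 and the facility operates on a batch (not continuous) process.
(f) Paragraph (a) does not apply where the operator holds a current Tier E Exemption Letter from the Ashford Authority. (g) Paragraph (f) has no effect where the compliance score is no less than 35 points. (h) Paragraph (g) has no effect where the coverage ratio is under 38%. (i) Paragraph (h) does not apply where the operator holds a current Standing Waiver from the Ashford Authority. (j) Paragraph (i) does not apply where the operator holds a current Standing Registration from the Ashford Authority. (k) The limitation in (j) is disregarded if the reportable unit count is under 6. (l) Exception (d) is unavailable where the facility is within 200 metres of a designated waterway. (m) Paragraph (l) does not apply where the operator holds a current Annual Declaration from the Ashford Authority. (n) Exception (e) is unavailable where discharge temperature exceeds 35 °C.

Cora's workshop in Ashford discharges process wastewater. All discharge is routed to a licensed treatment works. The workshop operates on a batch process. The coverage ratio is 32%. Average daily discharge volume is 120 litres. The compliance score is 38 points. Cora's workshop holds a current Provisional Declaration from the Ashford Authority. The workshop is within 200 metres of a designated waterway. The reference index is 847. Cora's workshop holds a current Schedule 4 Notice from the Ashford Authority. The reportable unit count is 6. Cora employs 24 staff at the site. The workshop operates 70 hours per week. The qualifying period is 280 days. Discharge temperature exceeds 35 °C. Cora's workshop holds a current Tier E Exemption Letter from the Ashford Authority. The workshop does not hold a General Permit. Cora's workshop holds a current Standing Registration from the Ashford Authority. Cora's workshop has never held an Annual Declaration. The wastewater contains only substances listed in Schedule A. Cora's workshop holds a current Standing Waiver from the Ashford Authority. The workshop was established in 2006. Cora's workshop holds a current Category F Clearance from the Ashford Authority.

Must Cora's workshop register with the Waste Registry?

Yes — Cora's workshop must register with the Waste Registry.

Exception (a): a current Provisional Declaration is held; discharge is routed to a licensed treatment works — every condition holds. Turning to paragraphs (f)–(k): (f) operates against (a): a current Tier E Exemption Letter is held. (g) would limit (f) — the compliance score is 38 points, meeting the 35 points threshold — but (h) sets (g) aside: (h) operates against (g): the coverage ratio is 32%, under the 38% limit. (i) would limit (h) — a current Standing Waiver is held — but (j) sets (i) aside: (j) operates — a current Standing Registration is held. (k), which would lift (j), does not operate here — the reportable unit count is 6, not under 6. (a) is therefore removed.
Exception (b) requires that the operator holds a current General Permit from the Ashford Environment Agency; but no General Permit is held, so (b) is unavailable.
Exception (c) does not apply: the facility's operating hours per week are 70, not below 58.
Exception (d) is satisfied on its face — average daily discharge volume is 120 litres, less than the 140 litres limit; the qualifying period is 280 days, meeting the 225 days threshold; the wastewater is Schedule-A-only. But applying paragraphs (l)–(m): (l) operates against (d): the workshop is within 200 m of a designated waterway. (m), which would lift (l), is not triggered — there is no Annual Declaration in force. So (d) is unavailable.
Exception (e): the reference index is 847, meeting the 809 threshold; the facility operates on a batch process — every condition holds. But: (n) operates — discharge temperature exceeds 35 °C. So (e) is unavailable.
Every exception is unavailable, so the rule governs.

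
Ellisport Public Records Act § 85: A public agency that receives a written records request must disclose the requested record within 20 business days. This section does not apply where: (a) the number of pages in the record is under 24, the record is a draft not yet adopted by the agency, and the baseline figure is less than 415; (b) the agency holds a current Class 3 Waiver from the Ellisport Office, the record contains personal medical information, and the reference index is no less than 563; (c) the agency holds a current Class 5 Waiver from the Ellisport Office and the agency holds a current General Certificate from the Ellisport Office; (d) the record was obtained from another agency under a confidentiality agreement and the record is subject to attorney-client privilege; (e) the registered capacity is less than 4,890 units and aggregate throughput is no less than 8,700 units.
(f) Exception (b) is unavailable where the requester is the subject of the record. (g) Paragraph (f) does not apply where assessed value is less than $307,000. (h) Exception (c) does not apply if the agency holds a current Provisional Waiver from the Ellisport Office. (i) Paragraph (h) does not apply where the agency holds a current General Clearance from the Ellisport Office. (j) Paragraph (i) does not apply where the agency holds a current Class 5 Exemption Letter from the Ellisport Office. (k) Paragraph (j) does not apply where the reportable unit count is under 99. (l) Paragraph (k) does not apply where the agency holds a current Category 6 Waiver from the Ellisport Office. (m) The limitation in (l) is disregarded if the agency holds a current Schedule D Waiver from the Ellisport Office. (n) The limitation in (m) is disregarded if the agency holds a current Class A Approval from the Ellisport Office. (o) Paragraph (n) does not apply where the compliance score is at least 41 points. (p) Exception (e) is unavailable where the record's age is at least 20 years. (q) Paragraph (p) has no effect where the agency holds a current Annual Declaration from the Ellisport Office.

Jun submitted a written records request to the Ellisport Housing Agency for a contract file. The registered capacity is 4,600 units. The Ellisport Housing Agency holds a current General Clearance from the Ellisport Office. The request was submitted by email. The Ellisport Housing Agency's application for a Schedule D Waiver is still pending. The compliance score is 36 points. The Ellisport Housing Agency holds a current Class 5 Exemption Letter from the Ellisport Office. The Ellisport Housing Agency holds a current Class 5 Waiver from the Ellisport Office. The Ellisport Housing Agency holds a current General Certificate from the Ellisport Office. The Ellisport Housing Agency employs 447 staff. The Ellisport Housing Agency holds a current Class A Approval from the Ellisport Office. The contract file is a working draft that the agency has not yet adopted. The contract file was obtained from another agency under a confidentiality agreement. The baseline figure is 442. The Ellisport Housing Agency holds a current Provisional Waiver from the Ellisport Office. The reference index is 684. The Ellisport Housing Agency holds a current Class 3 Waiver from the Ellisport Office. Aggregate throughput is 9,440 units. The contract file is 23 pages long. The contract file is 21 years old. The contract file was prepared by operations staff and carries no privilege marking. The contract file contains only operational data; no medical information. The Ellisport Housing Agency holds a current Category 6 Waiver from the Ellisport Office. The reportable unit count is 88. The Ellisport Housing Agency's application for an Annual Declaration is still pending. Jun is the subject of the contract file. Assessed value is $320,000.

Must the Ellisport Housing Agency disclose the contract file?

Exception (a) fails — the baseline figure is 442, not less than 415.
Exception (b) fails — the contract file contains only operational data.
Exception (c): a current Class 5 Waiver is held; a current General Certificate is held — every condition holds. Turning to paragraphs (h)–(o): (h) is engaged — a current Provisional Waiver is held. (i) would limit (h) — a current General Clearance is held — but (j) sets (i) aside: (j) applies — a current Class 5 Exemption Letter is held. (k) would limit (j) — the reportable unit count is 88, under the 99 limit — but (l) sets (k) aside: (l) is triggered — a current Category 6 Waiver is held. (m), which would lift (l), is not engaged — no current Schedule D Waiver is held. So (c) is unavailable.
Exception (d) does not apply: the contract file carries no privilege marking.
All of (e)'s requirements are met (the registered capacity is 4,600 units, less than the 4,890 units limit; aggregate throughput is 9,440 units, meeting the 8,700 units threshold). But: (p) operates — the record's age is 21 years, meeting the 20 years threshold. (q), which would lift (p), is not engaged — no current Annual Declaration is held. (e) is therefore removed.
Every exception is unavailable, so the rule governs.

Yes — the Ellisport Housing Agency must disclose the contract file.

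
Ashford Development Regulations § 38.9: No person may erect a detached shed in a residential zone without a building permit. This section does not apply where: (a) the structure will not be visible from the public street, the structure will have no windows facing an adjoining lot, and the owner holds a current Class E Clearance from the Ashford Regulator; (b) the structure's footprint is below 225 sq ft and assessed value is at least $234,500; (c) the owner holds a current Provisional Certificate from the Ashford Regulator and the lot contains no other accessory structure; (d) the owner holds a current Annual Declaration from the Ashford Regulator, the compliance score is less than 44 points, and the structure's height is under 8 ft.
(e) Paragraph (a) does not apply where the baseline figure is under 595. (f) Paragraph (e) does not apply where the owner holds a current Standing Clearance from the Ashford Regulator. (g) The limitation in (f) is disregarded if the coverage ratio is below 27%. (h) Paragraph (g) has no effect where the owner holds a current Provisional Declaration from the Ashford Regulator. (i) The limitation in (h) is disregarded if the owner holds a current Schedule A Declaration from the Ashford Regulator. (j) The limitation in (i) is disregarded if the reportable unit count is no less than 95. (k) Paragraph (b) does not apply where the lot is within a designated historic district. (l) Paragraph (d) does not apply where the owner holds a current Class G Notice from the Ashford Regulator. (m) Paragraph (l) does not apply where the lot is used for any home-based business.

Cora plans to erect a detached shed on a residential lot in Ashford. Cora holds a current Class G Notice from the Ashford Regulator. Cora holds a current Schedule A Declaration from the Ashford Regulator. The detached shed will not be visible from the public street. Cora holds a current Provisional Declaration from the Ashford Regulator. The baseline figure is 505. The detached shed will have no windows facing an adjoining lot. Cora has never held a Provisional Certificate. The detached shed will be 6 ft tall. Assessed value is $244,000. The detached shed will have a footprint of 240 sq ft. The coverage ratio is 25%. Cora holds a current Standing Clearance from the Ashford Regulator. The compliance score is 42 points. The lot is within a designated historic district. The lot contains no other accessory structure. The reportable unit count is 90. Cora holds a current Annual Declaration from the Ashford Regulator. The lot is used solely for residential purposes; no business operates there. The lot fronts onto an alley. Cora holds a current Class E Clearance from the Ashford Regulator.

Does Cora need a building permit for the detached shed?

All of (a)'s requirements are met (the structure will not be visible from the street; no windows face an adjoining lot; a current Class E Clearance is held). But: (e) applies — the baseline figure is 505, under the 595 limit. (f) would limit (e) — a current Standing Clearance is held — but (g) sets (f) aside: (g) applies — the coverage ratio is 25%, below the 27% limit. (h) would limit (g) — a current Provisional Declaration is held — but (i) sets (h) aside: (i) is engaged — a current Schedule A Declaration is held. (j), which would lift (i), is not engaged — the reportable unit count is 90, short of 95. So (a) is unavailable.
Exception (b) requires that the structure's footprint is below 225 sq ft; but the structure's footprint is 240 sq ft, not below 225 sq ft, so (b) is unavailable.
Exception (c) does not apply: no current Provisional Certificate is held.
Exception (d) is satisfied on its face — a current Annual Declaration is held; the compliance score is 42 points, less than the 44 points limit; the structure's height is 6 ft, under the 8 ft limit. However, paragraphs (l)–(m) must be considered: (l) operates against (d): a current Class G Notice is held. (m) is not engaged (the lot is solely residential), so (l) stands. So (d) is unavailable.
No exception applies. The general rule governs.

Yes — Cora must obtain a building permit.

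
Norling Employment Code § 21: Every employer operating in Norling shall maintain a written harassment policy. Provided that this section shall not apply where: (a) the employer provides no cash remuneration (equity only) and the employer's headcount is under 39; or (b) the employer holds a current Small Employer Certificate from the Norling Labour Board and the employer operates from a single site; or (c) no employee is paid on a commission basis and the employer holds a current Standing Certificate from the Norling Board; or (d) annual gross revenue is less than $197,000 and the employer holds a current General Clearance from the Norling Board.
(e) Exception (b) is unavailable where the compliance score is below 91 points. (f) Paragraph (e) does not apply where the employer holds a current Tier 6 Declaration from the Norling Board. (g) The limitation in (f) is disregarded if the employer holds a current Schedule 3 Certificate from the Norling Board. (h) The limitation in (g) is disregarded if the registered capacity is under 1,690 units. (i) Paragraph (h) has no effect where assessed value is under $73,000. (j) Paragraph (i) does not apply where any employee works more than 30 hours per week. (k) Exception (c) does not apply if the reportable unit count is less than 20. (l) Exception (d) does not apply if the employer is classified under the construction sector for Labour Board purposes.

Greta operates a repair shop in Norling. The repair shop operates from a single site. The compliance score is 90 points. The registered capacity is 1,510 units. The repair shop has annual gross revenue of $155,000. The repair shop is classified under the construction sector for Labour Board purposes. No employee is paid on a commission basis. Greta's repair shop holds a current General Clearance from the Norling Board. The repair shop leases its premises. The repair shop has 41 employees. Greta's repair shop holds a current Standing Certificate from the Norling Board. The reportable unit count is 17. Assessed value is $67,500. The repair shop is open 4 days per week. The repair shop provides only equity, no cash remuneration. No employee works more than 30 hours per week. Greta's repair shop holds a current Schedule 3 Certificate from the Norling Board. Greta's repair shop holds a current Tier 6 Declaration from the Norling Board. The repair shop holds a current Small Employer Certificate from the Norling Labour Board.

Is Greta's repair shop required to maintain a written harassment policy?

Exception (a) fails — the employer's headcount is 41, not under 39.
Exception (b) is satisfied on its face — a current Small Employer Certificate is held; the employer operates from a single site. But: (e) operates — the compliance score is 90 points, below the 91 points limit. (f) would limit (e) — a current Tier 6 Declaration is held — but (g) sets (f) aside: (g) is engaged — a current Schedule 3 Certificate is held. (h) would limit (g) — the registered capacity is 1,510 units, under the 1,690 units limit — but (i) sets (h) aside: (i) applies — assessed value is $67,500, under the $73,000 limit. (j), which would lift (i), does not operate here — no employee exceeds 30 hours/week. So (b) is unavailable.
Exception (c)'s conditions are all satisfied: no employee is paid on commission; a current Standing Certificate is held. Turning to paragraph (k): (k) operates against (c): the reportable unit count is 17, less than the 20 limit. Exception (c) does not apply.
Exception (d) is satisfied on its face — annual gross revenue is $155,000, less than the $197,000 limit; a current General Clearance is held. But applying paragraph (l): (l) operates against (d): the repair shop is classified under the construction sector. So (d) is unavailable.
No exception is made out. Greta's repair shop falls within the general rule.

Yes — Greta's repair shop must maintain a written harassment policy.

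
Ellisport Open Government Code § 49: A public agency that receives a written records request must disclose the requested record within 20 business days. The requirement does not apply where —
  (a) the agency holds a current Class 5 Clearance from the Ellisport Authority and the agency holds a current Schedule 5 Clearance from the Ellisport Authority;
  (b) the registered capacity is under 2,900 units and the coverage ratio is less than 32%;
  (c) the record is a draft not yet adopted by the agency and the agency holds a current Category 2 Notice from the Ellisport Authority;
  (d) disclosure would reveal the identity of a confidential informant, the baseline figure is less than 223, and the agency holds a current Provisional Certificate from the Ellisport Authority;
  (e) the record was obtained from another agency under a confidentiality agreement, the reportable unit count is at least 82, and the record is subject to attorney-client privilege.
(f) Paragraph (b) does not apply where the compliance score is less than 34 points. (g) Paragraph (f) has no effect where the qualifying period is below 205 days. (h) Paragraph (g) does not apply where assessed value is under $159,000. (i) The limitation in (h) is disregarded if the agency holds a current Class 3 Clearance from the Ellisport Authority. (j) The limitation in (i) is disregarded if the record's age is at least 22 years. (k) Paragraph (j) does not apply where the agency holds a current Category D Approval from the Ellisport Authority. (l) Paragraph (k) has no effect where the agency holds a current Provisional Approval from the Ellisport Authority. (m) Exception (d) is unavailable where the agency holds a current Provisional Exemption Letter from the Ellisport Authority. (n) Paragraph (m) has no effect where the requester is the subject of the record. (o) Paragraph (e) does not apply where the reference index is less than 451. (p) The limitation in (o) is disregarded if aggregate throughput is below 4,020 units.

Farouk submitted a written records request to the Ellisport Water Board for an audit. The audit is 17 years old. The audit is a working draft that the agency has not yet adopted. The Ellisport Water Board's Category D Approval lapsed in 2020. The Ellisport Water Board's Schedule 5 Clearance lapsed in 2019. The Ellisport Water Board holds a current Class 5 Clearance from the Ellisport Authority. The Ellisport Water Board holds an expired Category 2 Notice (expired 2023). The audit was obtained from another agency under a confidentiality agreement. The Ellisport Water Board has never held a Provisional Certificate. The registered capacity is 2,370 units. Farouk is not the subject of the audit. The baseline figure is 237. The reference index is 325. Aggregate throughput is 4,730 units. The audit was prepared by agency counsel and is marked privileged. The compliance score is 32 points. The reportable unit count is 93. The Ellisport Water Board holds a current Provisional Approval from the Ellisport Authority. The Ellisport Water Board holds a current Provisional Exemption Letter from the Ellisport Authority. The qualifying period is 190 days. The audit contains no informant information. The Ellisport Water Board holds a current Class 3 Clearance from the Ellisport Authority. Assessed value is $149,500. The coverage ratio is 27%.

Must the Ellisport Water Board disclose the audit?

Exception (a) requires that the agency holds a current Schedule 5 Clearance from the Ellisport Authority; but the Schedule 5 Clearance is not current, so (a) is unavailable.
Exception (b)'s conditions are all satisfied: the registered capacity is 2,370 units, under the 2,900 units limit; the coverage ratio is 27%, less than the 32% limit. Applying paragraphs (f)–(l): (f) operates (the compliance score is 32 points, less than the 34 points limit), but is set aside by (g): (g) operates against (f): the qualifying period is 190 days, below the 205 days limit. (h) would limit (g) — assessed value is $149,500, under the $159,000 limit — but (i) sets (h) aside: (i) operates against (h): a current Class 3 Clearance is held. (j) is inapplicable (the record's age is 17 years, short of 22 years), so (i) stands. Exception (b) stands.
Exception (c) does not apply: the Category 2 Notice is not current.
Exception (d) fails — the audit contains no informant information.
Exception (e)'s conditions are all satisfied: the audit was obtained under a confidentiality agreement; the reportable unit count is 93, meeting the 82 threshold; the audit is privileged. But: (o) is triggered — the reference index is 325, less than the 451 limit. (p) is not engaged (aggregate throughput is 4,730 units, not below 4,020 units), so (o) stands. So (e) is unavailable.

No — exception (b) applies; the Ellisport Water Board is not required to disclose the audit.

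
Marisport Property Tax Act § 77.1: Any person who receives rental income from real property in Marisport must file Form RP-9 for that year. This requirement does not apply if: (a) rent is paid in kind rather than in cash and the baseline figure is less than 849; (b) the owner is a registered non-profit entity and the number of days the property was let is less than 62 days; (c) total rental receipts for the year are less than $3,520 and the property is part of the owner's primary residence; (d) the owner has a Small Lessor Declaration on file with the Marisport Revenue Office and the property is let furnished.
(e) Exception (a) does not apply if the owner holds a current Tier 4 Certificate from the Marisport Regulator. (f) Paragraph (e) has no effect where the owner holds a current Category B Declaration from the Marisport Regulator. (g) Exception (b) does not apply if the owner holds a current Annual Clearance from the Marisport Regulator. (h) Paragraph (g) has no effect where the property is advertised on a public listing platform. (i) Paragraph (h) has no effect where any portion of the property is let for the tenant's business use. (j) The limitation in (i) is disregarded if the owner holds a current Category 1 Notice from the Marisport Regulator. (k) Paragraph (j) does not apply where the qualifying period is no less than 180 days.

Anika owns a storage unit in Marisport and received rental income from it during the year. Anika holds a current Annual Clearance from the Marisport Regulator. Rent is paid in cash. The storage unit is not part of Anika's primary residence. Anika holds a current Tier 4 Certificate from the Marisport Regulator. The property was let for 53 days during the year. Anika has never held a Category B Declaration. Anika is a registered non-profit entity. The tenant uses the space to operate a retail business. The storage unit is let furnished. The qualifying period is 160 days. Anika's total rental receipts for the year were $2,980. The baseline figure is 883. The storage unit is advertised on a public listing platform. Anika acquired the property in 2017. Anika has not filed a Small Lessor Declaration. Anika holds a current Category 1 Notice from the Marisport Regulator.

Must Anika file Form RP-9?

Exception (a) fails — rent is paid in cash.
Exception (b) is satisfied on its face — Anika is a registered non-profit; the number of days the property was let is 53 days, less than the 62 days limit. Applying paragraphs (g)–(k): (g) would limit (b) — a current Annual Clearance is held — but (h) sets (g) aside: (h) operates against (g): the property is publicly advertised. (i) is engaged (the space is let for business use), but is displaced by (j): (j) operates against (i): a current Category 1 Notice is held. (k) does not operate here (the qualifying period is 160 days, short of 180 days), so (j) stands. (b) remains available.
Exception (c) fails — the storage unit is not part of the primary residence.
Exception (d) does not apply: no Small Lessor Declaration is on file.

No — exception (b) applies; Anika is not required to file Form RP-9.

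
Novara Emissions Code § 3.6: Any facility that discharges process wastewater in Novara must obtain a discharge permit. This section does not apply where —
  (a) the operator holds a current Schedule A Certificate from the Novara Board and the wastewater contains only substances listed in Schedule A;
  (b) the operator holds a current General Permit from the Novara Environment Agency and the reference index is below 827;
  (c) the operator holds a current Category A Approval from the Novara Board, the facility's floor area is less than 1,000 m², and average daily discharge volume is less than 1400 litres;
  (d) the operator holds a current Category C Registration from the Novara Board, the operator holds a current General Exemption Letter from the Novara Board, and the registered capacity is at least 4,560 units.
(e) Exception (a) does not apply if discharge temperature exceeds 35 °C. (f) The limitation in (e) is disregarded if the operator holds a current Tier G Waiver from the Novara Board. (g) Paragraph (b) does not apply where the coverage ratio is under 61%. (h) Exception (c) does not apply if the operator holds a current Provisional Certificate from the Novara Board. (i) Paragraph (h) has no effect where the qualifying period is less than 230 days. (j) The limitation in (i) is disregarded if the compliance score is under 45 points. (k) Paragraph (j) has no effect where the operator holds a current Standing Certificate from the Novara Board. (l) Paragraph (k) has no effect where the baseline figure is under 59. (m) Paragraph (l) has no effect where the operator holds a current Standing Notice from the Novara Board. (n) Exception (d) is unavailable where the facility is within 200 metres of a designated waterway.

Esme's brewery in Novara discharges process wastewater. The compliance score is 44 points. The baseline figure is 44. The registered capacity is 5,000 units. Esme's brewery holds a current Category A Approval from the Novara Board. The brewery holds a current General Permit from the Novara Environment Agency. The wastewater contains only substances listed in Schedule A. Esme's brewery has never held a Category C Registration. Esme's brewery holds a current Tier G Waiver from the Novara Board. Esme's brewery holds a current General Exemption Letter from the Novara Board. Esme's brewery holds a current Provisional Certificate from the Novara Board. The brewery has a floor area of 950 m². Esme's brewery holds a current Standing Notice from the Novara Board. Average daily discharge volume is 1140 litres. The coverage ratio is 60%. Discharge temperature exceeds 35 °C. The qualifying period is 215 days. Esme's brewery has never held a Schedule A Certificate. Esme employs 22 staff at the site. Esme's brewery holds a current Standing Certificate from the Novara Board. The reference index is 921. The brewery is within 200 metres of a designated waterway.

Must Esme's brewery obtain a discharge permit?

No — exception (c) applies; Esme's brewery is not required to obtain a discharge permit.

Exception (a) does not apply: the Schedule A Certificate is not current.
Exception (b) does not apply: the reference index is 921, not below 827.
Exception (c)'s conditions are all satisfied: a current Category A Approval is held; the facility's floor area is 950 m², less than the 1,000 m² limit; average daily discharge volume is 1140 litres, less than the 1400 litres limit. Applying paragraphs (h)–(m): (h) would limit (c) — a current Provisional Certificate is held — but (i) sets (h) aside: (i) operates against (h): the qualifying period is 215 days, less than the 230 days limit. (j) operates (the compliance score is 44 points, under the 45 points limit), but is itself disapplied by (k): (k) applies — a current Standing Certificate is held. (l) would limit (k) — the baseline figure is 44, under the 59 limit — but (m) sets (l) aside: (m) operates against (l): a current Standing Notice is held. Exception (c) stands.
Exception (d) requires that the operator holds a current Category C Registration from the Novara Board; but no current Category C Registration is held, so (d) is unavailable.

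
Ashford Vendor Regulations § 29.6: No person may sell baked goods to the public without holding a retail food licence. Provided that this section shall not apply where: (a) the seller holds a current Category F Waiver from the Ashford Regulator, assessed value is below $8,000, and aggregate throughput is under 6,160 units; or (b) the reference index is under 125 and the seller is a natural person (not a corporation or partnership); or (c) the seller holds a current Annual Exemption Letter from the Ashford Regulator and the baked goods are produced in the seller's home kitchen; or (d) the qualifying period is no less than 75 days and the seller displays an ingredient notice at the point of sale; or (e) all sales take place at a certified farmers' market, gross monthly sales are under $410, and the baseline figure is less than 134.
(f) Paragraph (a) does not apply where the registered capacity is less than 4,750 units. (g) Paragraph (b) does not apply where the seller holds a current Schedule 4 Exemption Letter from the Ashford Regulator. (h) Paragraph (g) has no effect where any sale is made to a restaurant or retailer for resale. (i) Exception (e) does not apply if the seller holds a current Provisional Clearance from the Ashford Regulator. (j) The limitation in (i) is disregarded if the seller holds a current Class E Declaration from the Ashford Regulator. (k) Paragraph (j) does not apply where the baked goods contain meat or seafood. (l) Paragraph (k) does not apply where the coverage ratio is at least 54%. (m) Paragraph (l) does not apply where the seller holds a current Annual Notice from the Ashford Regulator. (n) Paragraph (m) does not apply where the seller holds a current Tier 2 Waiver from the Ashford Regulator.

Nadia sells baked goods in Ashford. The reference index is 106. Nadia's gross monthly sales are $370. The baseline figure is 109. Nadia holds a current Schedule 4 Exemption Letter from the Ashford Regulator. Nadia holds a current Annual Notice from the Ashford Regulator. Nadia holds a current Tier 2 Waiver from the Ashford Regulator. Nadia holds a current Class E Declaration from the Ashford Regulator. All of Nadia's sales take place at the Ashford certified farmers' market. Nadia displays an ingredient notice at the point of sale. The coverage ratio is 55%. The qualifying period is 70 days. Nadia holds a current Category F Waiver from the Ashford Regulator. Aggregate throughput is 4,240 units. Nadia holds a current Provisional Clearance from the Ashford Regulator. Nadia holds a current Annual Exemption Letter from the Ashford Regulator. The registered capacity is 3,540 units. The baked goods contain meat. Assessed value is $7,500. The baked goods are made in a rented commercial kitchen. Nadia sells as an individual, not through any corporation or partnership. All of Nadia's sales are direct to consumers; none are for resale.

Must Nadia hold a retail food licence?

No — exception (e) applies; Nadia is not required to hold a retail food licence.

All of (a)'s requirements are met (a current Category F Waiver is held; assessed value is $7,500, below the $8,000 limit; aggregate throughput is 4,240 units, under the 6,160 units limit). But: (f) operates against (a): the registered capacity is 3,540 units, less than the 4,750 units limit. So (a) is unavailable.
All of (b)'s requirements are met (the reference index is 106, under the 125 limit; the seller is a natural person). But: (g) operates against (b): a current Schedule 4 Exemption Letter is held. (h) does not operate here (no sales are for resale), so (g) stands. Exception (b) does not apply.
Exception (c) requires that the baked goods are produced in the seller's home kitchen; but the baked goods are made in a commercial kitchen, not a home kitchen, so (c) is unavailable.
Exception (d) requires that the qualifying period is no less than 75 days; but the qualifying period is 70 days, short of 75 days, so (d) is unavailable.
Exception (e) is satisfied on its face — all sales are at a certified farmers' market; gross monthly sales are $370, under the $410 limit; the baseline figure is 109, less than the 134 limit. Considering the limiting provisions: (i) is engaged (a current Provisional Clearance is held), but yields to (j): (j) applies — a current Class E Declaration is held. (k) is engaged (the baked goods contain meat), but is set aside by (l): (l) operates against (k): the coverage ratio is 55%, meeting the 54% threshold. (m) is engaged (a current Annual Notice is held), but is set aside by (n): (n) operates against (m): a current Tier 2 Waiver is held. So (e) applies.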